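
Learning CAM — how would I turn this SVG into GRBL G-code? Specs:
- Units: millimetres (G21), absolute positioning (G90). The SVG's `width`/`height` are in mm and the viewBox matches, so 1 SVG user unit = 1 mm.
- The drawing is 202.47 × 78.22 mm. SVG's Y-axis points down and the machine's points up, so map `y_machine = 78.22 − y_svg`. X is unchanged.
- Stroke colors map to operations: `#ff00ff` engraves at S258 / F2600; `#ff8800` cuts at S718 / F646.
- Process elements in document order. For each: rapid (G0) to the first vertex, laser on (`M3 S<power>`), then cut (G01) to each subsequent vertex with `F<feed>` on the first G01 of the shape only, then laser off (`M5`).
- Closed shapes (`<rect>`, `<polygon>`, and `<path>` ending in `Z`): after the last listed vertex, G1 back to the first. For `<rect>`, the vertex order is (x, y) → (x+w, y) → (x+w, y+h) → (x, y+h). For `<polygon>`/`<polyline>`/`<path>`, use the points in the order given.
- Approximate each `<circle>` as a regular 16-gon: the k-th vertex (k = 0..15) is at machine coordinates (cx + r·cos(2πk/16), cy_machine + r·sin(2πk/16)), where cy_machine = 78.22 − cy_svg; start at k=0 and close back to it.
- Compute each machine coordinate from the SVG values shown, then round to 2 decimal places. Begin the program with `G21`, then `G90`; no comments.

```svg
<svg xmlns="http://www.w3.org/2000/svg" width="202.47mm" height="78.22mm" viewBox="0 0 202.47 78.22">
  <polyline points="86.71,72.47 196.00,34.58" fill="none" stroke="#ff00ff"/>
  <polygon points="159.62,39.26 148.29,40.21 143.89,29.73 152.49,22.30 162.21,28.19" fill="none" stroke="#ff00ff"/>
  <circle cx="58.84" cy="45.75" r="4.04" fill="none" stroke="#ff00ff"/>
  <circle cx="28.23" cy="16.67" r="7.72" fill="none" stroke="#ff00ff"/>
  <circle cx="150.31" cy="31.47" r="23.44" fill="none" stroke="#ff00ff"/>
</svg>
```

G21
G90
G0 X86.71 Y5.75
M3 S258
G01 X196.00 Y43.64 F2600
M5
G0 X159.62 Y38.96
M3 S258
G01 X148.29 Y38.01 F2600
G01 X143.89 Y48.49
G01 X152.49 Y55.92
G01 X162.21 Y50.03
G01 X159.62 Y38.96
M5
G0 X62.88 Y32.47
M3 S258
G01 X62.57 Y34.02 F2600
G01 X61.70 Y35.33
G01 X60.39 Y36.20
G01 X58.84 Y36.51
G01 X57.29 Y36.20
G01 X55.98 Y35.33
G01 X55.11 Y34.02
G01 X54.80 Y32.47
G01 X55.11 Y30.92
G01 X55.98 Y29.61
G01 X57.29 Y28.74
G01 X58.84 Y28.43
G01 X60.39 Y28.74
G01 X61.70 Y29.61
G01 X62.57 Y30.92
G01 X62.88 Y32.47
M5
G0 X35.95 Y61.55
M3 S258
G01 X35.36 Y64.50 F2600
G01 X33.69 Y67.01
G01 X31.18 Y68.68
G01 X28.23 Y69.27
G01 X25.28 Y68.68
G01 X22.77 Y67.01
G01 X21.10 Y64.50
G01 X20.51 Y61.55
G01 X21.10 Y58.60
G01 X22.77 Y56.09
G01 X25.28 Y54.42
G01 X28.23 Y53.83
G01 X31.18 Y54.42
G01 X33.69 Y56.09
G01 X35.36 Y58.60
G01 X35.95 Y61.55
M5
G0 X173.75 Y46.75
M3 S258
G01 X171.97 Y55.72 F2600
G01 X166.88 Y63.32
G01 X159.28 Y68.41
G01 X150.31 Y70.19
G01 X141.34 Y68.41
G01 X133.74 Y63.32
G01 X128.65 Y55.72
G01 X126.87 Y46.75
G01 X128.65 Y37.78
G01 X133.74 Y30.18
G01 X141.34 Y25.09
G01 X150.31 Y23.31
G01 X159.28 Y25.09
G01 X166.88 Y30.18
G01 X171.97 Y37.78
G01 X173.75 Y46.75
M5

Since the viewBox matches the mm dimensions, user units are millimetres directly. The only transform is the Y-flip y_m = 78.22 − y_svg.

Shape 1 is a line segment drawn with `<polyline>`. Its stroke #ff00ff means engrave at S258, F2600. After flipping Y the toolpath is (86.71,5.75) → (196.00,43.64).

Shape 2 is a regular polygon drawn with `<polygon>`. Its stroke #ff00ff means engrave at S258, F2600. After flipping Y the toolpath is (159.62,38.96) → (148.29,38.01) → (143.89,48.49) → (152.49,55.92) → (162.21,50.03) → (159.62,38.96), returning to the start.

Shape 3 is a circle drawn with `<circle>`. Its stroke #ff00ff means engrave at S258, F2600. After flipping Y the toolpath is (62.88,32.47) → (62.57,34.02) → (61.70,35.33) → (60.39,36.20) → (58.84,36.51) → (57.29,36.20) → (55.98,35.33) → (55.11,34.02) → (54.80,32.47) → (55.11,30.92) → (55.98,29.61) → (57.29,28.74) → (58.84,28.43) → (60.39,28.74) → (61.70,29.61) → (62.57,30.92) → (62.88,32.47), returning to the start.

Shape 4 is a circle drawn with `<circle>`. Its stroke #ff00ff means engrave at S258, F2600. After flipping Y the toolpath is (35.95,61.55) → (35.36,64.50) → (33.69,67.01) → (31.18,68.68) → (28.23,69.27) → (25.28,68.68) → (22.77,67.01) → (21.10,64.50) → (20.51,61.55) → (21.10,58.60) → (22.77,56.09) → (25.28,54.42) → (28.23,53.83) → (31.18,54.42) → (33.69,56.09) → (35.36,58.60) → (35.95,61.55), returning to the start.

Shape 5 is a circle drawn with `<circle>`. Its stroke #ff00ff means engrave at S258, F2600. After flipping Y the toolpath is (173.75,46.75) → (171.97,55.72) → (166.88,63.32) → (159.28,68.41) → (150.31,70.19) → (141.34,68.41) → (133.74,63.32) → (128.65,55.72) → (126.87,46.75) → (128.65,37.78) → (133.74,30.18) → (141.34,25.09) → (150.31,23.31) → (159.28,25.09) → (166.88,30.18) → (171.97,37.78) → (173.75,46.75), returning to the start.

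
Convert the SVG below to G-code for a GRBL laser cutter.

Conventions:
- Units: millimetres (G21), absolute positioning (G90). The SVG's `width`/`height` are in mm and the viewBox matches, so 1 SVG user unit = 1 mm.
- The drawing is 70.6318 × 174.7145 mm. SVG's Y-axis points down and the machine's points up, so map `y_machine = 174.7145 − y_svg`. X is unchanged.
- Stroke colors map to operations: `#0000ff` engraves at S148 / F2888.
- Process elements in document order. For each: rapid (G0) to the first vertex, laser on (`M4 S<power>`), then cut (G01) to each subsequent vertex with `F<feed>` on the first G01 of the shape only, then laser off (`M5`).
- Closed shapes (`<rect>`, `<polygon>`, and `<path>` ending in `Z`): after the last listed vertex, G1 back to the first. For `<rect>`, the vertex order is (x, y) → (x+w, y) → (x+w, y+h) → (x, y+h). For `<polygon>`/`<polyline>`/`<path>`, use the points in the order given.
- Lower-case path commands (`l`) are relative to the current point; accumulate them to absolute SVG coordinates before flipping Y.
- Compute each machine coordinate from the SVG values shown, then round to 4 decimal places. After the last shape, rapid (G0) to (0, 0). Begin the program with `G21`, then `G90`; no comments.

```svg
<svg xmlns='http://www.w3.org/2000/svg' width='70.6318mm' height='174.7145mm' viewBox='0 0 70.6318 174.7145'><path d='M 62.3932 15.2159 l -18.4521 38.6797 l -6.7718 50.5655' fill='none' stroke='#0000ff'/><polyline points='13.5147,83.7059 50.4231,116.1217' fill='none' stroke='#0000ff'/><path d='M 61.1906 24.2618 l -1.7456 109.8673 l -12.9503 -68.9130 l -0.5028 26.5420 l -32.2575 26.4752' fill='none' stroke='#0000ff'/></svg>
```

1 u = 1 mm; y_m = 174.7145 − y.

[1] `<path>` open polyline, #0000ff→engrave S148 F2888: (62.3932,159.4986) → (43.9411,120.8189) → (37.1693,70.2534)

[2] `<polyline>` line segment, #0000ff→engrave S148 F2888: (13.5147,91.0086) → (50.4231,58.5928)

[3] `<path>` open polyline, #0000ff→engrave S148 F2888: (61.1906,150.4527) → (59.4450,40.5854) → (46.4947,109.4984) → (45.9919,82.9564) → (13.7344,56.4812)

G21
G90
G0 X62.3932 Y159.4986
M4 S148
G01 X43.9411 Y120.8189 F2888
G01 X37.1693 Y70.2534
M5
G0 X13.5147 Y91.0086
M4 S148
G01 X50.4231 Y58.5928 F2888
M5
G0 X61.1906 Y150.4527
M4 S148
G01 X59.4450 Y40.5854 F2888
G01 X46.4947 Y109.4984
G01 X45.9919 Y82.9564
G01 X13.7344 Y56.4812
M5
G0 X0.0000 Y0.0000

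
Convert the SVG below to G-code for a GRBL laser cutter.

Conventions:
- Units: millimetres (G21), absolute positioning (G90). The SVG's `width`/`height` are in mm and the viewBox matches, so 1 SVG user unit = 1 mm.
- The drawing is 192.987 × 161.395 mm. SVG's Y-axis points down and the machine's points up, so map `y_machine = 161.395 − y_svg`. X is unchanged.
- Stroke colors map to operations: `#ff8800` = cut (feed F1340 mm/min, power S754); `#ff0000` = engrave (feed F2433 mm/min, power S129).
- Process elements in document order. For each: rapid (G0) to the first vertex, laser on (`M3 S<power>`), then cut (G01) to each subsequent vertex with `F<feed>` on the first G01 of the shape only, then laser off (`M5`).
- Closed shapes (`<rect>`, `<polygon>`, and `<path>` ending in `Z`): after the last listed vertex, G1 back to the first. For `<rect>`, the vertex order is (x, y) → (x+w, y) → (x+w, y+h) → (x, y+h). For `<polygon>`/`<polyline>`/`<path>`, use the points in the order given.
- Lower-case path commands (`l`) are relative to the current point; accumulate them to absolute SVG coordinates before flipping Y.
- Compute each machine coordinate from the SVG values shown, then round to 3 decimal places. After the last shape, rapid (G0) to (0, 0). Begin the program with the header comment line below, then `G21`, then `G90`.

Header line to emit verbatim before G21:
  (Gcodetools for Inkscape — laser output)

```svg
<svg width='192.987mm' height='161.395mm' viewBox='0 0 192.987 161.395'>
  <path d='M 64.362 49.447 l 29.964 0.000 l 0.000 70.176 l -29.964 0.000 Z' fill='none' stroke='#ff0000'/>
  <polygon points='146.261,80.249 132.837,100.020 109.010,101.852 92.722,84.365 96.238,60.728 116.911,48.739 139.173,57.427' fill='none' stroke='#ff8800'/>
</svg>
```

(Gcodetools for Inkscape — laser output)
G21
G90
G0 X64.362 Y111.948
M3 S129
G01 X94.326 Y111.948 F2433
G01 X94.326 Y41.772
G01 X64.362 Y41.772
G01 X64.362 Y111.948
M5
G0 X146.261 Y81.146
M3 S754
G01 X132.837 Y61.375 F1340
G01 X109.010 Y59.543
G01 X92.722 Y77.030
G01 X96.238 Y100.667
G01 X116.911 Y112.656
G01 X139.173 Y103.968
G01 X146.261 Y81.146
M5
G0 X0.000 Y0.000

Since the viewBox matches the mm dimensions, user units are millimetres directly. The only transform is the Y-flip y_m = 161.395 − y_svg.

Shape 1 is a rectangle drawn with `<path>`. Its stroke #ff0000 means engrave at S129, F2433. After flipping Y the toolpath is (64.362,111.948) → (94.326,111.948) → (94.326,41.772) → (64.362,41.772) → (64.362,111.948), returning to the start.

Shape 2 is a regular polygon drawn with `<polygon>`. Its stroke #ff8800 means cut at S754, F1340. After flipping Y the toolpath is (146.261,81.146) → (132.837,61.375) → (109.010,59.543) → (92.722,77.030) → (96.238,100.667) → (116.911,112.656) → (139.173,103.968) → (146.261,81.146), returning to the start.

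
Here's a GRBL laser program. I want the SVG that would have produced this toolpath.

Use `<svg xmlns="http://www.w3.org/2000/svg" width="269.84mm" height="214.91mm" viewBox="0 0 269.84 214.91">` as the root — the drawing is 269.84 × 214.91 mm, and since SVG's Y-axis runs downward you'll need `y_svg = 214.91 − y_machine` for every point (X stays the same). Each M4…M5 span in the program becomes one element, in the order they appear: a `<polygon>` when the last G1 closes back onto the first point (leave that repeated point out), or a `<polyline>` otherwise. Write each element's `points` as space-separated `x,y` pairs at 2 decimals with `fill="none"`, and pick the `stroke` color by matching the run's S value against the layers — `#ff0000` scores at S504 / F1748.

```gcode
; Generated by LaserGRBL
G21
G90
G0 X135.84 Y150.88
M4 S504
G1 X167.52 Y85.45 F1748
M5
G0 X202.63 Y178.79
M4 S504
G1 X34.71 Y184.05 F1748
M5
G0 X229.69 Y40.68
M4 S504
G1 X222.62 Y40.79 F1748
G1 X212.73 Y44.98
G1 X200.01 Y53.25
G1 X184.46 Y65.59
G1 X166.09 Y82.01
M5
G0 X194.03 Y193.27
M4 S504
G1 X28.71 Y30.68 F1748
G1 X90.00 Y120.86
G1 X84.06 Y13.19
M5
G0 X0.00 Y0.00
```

<svg xmlns="http://www.w3.org/2000/svg" width="269.84mm" height="214.91mm" viewBox="0 0 269.84 214.91">
  <polyline points="135.84,64.03 167.52,129.46" fill="none" stroke="#ff0000"/>
  <polyline points="202.63,36.12 34.71,30.86" fill="none" stroke="#ff0000"/>
  <polyline points="229.69,174.23 222.62,174.12 212.73,169.93 200.01,161.66 184.46,149.32 166.09,132.90" fill="none" stroke="#ff0000"/>
  <polyline points="194.03,21.64 28.71,184.23 90.00,94.05 84.06,201.72" fill="none" stroke="#ff0000"/>
</svg>

y_svg = 214.91 − y_m. Every run uses S504, so all elements get stroke `#ff0000` (score).

[1] open run; points: 135.84,64.03 167.52,129.46

[2] open run; points: 202.63,36.12 34.71,30.86

[3] open run; points: 229.69,174.23 222.62,174.12 212.73,169.93 200.01,161.66 184.46,149.32 166.09,132.90

[4] open run; points: 194.03,21.64 28.71,184.23 90.00,94.05 84.06,201.72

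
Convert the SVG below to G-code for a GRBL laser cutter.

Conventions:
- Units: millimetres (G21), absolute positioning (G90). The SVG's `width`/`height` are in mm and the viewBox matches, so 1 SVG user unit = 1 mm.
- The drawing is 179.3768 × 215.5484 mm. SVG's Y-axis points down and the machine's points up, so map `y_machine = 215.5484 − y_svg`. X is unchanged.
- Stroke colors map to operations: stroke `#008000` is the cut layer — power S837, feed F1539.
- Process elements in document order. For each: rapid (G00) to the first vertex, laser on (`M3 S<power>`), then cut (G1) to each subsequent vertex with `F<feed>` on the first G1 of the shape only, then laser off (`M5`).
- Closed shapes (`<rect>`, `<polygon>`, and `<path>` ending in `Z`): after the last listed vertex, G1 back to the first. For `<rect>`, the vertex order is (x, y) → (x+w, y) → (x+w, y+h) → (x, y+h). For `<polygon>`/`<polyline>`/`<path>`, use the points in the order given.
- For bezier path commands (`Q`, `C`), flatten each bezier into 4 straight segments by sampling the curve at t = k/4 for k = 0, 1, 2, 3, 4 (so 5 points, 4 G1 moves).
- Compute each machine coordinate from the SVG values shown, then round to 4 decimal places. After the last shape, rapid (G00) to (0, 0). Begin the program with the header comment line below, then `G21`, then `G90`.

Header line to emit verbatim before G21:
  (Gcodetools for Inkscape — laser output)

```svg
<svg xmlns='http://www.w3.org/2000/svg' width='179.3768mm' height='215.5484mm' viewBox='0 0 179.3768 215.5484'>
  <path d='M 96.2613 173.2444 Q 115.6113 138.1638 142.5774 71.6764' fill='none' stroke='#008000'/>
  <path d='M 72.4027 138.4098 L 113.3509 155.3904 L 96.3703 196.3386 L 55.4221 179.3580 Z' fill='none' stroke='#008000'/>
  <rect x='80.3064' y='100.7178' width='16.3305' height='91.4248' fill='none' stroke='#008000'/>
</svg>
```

(Gcodetools for Inkscape — laser output)
G21
G90
G00 X96.2613 Y42.3040
M3 S837
G1 X106.4123 Y61.8072 F1539
G1 X117.5153 Y85.2363
G1 X129.5704 Y112.5912
G1 X142.5774 Y143.8720
M5
G00 X72.4027 Y77.1386
M3 S837
G1 X113.3509 Y60.1580 F1539
G1 X96.3703 Y19.2098
G1 X55.4221 Y36.1904
G1 X72.4027 Y77.1386
M5
G00 X80.3064 Y114.8306
M3 S837
G1 X96.6369 Y114.8306 F1539
G1 X96.6369 Y23.4058
G1 X80.3064 Y23.4058
G1 X80.3064 Y114.8306
M5
G00 X0.0000 Y0.0000

1 u = 1 mm; y_m = 215.5484 − y.

[1] `<path>` quadratic bezier, #008000→cut S837 F1539: (96.2613,42.3040) → (106.4123,61.8072) → (117.5153,85.2363) → (129.5704,112.5912) → (142.5774,143.8720)

[2] `<path>` regular polygon, #008000→cut S837 F1539: (72.4027,77.1386) → (113.3509,60.1580) → (96.3703,19.2098) → (55.4221,36.1904) → (72.4027,77.1386) (closed)

[3] `<rect>` rectangle, #008000→cut S837 F1539: (80.3064,114.8306) → (96.6369,114.8306) → (96.6369,23.4058) → (80.3064,23.4058) → (80.3064,114.8306) (closed)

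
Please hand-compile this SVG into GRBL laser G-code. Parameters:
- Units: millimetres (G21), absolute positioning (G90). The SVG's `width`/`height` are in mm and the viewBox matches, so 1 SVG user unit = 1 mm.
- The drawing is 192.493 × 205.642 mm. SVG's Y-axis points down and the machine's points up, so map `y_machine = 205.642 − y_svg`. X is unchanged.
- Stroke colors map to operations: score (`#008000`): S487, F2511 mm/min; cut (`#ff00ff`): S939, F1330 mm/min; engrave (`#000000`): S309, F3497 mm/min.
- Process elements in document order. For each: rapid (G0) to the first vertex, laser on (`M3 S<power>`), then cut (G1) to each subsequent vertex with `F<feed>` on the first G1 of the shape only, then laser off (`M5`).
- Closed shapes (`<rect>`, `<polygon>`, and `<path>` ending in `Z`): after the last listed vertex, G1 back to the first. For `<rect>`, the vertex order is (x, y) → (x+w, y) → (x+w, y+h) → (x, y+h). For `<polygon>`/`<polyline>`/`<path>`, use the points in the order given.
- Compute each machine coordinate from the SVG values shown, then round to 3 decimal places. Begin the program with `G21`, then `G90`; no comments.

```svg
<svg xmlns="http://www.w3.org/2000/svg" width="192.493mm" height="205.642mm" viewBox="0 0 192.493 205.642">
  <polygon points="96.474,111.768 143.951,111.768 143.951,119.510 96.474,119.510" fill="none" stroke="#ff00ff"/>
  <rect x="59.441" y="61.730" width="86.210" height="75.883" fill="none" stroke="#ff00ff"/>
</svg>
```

G21
G90
G0 X96.474 Y93.874
M3 S939
G1 X143.951 Y93.874 F1330
G1 X143.951 Y86.132
G1 X96.474 Y86.132
G1 X96.474 Y93.874
M5
G0 X59.441 Y143.912
M3 S939
G1 X145.651 Y143.912 F1330
G1 X145.651 Y68.029
G1 X59.441 Y68.029
G1 X59.441 Y143.912
M5

1 u = 1 mm; y_m = 205.642 − y.

[1] `<polygon>` rectangle, #ff00ff→cut S939 F1330: (96.474,93.874) → (143.951,93.874) → (143.951,86.132) → (96.474,86.132) → (96.474,93.874) (closed)

[2] `<rect>` rectangle, #ff00ff→cut S939 F1330: (59.441,143.912) → (145.651,143.912) → (145.651,68.029) → (59.441,68.029) → (59.441,143.912) (closed)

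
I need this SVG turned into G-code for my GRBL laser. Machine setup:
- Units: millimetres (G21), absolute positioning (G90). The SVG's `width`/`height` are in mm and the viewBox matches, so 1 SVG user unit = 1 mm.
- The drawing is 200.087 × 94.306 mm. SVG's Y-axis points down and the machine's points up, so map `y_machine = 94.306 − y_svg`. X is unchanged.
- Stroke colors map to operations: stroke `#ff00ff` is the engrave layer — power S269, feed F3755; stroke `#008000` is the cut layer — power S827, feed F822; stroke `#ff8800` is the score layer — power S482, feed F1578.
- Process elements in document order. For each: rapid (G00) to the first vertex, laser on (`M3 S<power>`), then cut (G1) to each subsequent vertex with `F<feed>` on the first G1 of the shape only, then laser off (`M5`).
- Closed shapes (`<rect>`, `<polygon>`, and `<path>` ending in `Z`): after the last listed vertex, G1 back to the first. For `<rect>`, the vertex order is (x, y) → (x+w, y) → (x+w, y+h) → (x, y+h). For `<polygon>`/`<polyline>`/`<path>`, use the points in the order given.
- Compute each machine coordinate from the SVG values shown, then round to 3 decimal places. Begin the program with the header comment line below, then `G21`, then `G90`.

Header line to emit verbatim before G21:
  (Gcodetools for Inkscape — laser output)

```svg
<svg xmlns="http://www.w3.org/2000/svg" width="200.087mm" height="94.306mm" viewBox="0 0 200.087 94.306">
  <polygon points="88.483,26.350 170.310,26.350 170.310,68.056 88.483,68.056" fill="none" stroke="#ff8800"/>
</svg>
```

1 u = 1 mm; y_m = 94.306 − y.

[1] `<polygon>` rectangle, #ff8800→score S482 F1578: (88.483,67.956) → (170.310,67.956) → (170.310,26.250) → (88.483,26.250) → (88.483,67.956) (closed)

(Gcodetools for Inkscape — laser output)
G21
G90
G00 X88.483 Y67.956
M3 S482
G1 X170.310 Y67.956 F1578
G1 X170.310 Y26.250
G1 X88.483 Y26.250
G1 X88.483 Y67.956
M5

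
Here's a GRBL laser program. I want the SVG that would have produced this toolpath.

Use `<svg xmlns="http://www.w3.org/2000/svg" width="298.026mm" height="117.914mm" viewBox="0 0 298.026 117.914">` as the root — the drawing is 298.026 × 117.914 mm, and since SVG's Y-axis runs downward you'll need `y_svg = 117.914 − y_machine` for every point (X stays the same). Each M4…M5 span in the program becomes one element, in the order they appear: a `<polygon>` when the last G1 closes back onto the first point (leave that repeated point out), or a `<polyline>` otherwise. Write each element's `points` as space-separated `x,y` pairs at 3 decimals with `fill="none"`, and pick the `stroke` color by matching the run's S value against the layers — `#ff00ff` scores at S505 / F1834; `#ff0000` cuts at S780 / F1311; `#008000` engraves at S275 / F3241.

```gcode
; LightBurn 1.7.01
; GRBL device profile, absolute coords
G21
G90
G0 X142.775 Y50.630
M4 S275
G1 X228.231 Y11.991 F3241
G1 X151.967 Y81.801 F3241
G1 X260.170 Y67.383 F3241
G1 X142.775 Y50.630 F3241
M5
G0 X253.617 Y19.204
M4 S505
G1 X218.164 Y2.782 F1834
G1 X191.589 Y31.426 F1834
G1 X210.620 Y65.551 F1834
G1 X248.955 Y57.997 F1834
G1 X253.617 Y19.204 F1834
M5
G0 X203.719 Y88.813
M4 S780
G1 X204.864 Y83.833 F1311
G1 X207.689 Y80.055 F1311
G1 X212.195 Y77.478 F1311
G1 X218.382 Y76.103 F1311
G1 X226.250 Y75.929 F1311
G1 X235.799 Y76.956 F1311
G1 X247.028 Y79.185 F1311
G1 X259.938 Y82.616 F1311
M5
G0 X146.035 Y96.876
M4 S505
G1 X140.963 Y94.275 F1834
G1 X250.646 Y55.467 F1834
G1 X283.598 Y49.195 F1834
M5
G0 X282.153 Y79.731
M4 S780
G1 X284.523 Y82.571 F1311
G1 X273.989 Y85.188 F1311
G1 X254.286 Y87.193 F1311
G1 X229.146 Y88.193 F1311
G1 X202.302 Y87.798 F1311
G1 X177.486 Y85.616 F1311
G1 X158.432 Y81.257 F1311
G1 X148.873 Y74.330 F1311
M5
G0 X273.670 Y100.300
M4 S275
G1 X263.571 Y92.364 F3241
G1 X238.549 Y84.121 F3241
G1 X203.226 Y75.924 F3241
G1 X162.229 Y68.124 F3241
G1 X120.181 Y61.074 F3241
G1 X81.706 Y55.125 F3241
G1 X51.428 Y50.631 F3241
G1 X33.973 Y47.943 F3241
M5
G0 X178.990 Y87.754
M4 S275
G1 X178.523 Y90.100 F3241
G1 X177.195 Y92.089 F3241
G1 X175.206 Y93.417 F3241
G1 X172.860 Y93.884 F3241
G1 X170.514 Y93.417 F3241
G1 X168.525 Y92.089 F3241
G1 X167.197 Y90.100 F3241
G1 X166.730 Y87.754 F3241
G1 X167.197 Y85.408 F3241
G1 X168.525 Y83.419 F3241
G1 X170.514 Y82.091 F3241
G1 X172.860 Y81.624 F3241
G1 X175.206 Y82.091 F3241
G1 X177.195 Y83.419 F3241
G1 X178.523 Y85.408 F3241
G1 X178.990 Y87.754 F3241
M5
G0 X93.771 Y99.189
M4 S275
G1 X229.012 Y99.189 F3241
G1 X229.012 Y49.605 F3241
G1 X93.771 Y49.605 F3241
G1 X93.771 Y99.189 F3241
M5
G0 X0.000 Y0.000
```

<svg xmlns="http://www.w3.org/2000/svg" width="298.026mm" height="117.914mm" viewBox="0 0 298.026 117.914">
  <polygon points="142.775,67.284 228.231,105.923 151.967,36.113 260.170,50.531" fill="none" stroke="#008000"/>
  <polygon points="253.617,98.710 218.164,115.132 191.589,86.488 210.620,52.363 248.955,59.917" fill="none" stroke="#ff00ff"/>
  <polyline points="203.719,29.101 204.864,34.081 207.689,37.859 212.195,40.436 218.382,41.811 226.250,41.985 235.799,40.958 247.028,38.729 259.938,35.298" fill="none" stroke="#ff0000"/>
  <polyline points="146.035,21.038 140.963,23.639 250.646,62.447 283.598,68.719" fill="none" stroke="#ff00ff"/>
  <polyline points="282.153,38.183 284.523,35.343 273.989,32.726 254.286,30.721 229.146,29.721 202.302,30.116 177.486,32.298 158.432,36.657 148.873,43.584" fill="none" stroke="#ff0000"/>
  <polyline points="273.670,17.614 263.571,25.550 238.549,33.793 203.226,41.990 162.229,49.790 120.181,56.840 81.706,62.789 51.428,67.283 33.973,69.971" fill="none" stroke="#008000"/>
  <polygon points="178.990,30.160 178.523,27.814 177.195,25.825 175.206,24.497 172.860,24.030 170.514,24.497 168.525,25.825 167.197,27.814 166.730,30.160 167.197,32.506 168.525,34.495 170.514,35.823 172.860,36.290 175.206,35.823 177.195,34.495 178.523,32.506" fill="none" stroke="#008000"/>
  <polygon points="93.771,18.725 229.012,18.725 229.012,68.309 93.771,68.309" fill="none" stroke="#008000"/>
</svg>

y_svg = 117.914 − y_m.

[1] S275→`#008000` (engrave); closed run; points: 142.775,67.284 228.231,105.923 151.967,36.113 260.170,50.531

[2] S505→`#ff00ff` (score); closed run; points: 253.617,98.710 218.164,115.132 191.589,86.488 210.620,52.363 248.955,59.917

[3] S780→`#ff0000` (cut); open run; points: 203.719,29.101 204.864,34.081 207.689,37.859 212.195,40.436 218.382,41.811 226.250,41.985 235.799,40.958 247.028,38.729 259.938,35.298

[4] S505→`#ff00ff` (score); open run; points: 146.035,21.038 140.963,23.639 250.646,62.447 283.598,68.719

[5] S780→`#ff0000` (cut); open run; points: 282.153,38.183 284.523,35.343 273.989,32.726 254.286,30.721 229.146,29.721 202.302,30.116 177.486,32.298 158.432,36.657 148.873,43.584

[6] S275→`#008000` (engrave); open run; points: 273.670,17.614 263.571,25.550 238.549,33.793 203.226,41.990 162.229,49.790 120.181,56.840 81.706,62.789 51.428,67.283 33.973,69.971

[7] S275→`#008000` (engrave); closed run; points: 178.990,30.160 178.523,27.814 177.195,25.825 175.206,24.497 172.860,24.030 170.514,24.497 168.525,25.825 167.197,27.814 166.730,30.160 167.197,32.506 168.525,34.495 170.514,35.823 172.860,36.290 175.206,35.823 177.195,34.495 178.523,32.506

[8] S275→`#008000` (engrave); closed run; points: 93.771,18.725 229.012,18.725 229.012,68.309 93.771,68.309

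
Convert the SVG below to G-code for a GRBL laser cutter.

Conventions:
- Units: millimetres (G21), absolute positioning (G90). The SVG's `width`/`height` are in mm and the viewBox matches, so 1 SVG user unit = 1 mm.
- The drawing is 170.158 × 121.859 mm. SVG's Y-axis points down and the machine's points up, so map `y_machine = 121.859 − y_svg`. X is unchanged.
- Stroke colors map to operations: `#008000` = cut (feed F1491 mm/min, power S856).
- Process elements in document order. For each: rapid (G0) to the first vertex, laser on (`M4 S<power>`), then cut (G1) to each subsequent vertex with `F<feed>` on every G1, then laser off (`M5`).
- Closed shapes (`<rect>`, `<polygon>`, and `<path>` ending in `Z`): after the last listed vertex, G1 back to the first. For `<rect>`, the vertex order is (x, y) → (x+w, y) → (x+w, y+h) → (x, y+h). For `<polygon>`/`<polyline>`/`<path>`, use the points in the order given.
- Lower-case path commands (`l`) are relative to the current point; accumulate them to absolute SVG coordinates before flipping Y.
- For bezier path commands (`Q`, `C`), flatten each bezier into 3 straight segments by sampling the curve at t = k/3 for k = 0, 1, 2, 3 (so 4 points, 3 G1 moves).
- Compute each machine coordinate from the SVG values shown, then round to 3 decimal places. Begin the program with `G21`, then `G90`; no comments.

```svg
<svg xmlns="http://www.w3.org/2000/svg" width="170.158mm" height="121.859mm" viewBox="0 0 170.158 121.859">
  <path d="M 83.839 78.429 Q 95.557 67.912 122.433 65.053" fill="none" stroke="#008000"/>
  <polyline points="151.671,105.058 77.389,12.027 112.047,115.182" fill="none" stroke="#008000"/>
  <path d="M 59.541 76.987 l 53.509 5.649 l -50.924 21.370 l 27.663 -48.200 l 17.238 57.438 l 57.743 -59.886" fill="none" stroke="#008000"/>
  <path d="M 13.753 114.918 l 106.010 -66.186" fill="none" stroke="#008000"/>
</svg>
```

Since the viewBox matches the mm dimensions, user units are millimetres directly. The only transform is the Y-flip y_m = 121.859 − y_svg.

Shape 1 is a quadratic bezier drawn with `<path>`. Its stroke #008000 means cut at S856, F1491. After flipping Y the toolpath is (83.839,43.430) → (93.335,49.590) → (106.200,54.049) → (122.433,56.806).

Shape 2 is a open polyline drawn with `<polyline>`. Its stroke #008000 means cut at S856, F1491. After flipping Y the toolpath is (151.671,16.801) → (77.389,109.832) → (112.047,6.677).

Shape 3 is a open polyline drawn with `<path>`. Its stroke #008000 means cut at S856, F1491. After flipping Y the toolpath is (59.541,44.872) → (113.050,39.223) → (62.126,17.853) → (89.789,66.053) → (107.027,8.615) → (164.770,68.501).

Shape 4 is a line segment drawn with `<path>`. Its stroke #008000 means cut at S856, F1491. After flipping Y the toolpath is (13.753,6.941) → (119.763,73.127).

G21
G90
G0 X83.839 Y43.430
M4 S856
G1 X93.335 Y49.590 F1491
G1 X106.200 Y54.049 F1491
G1 X122.433 Y56.806 F1491
M5
G0 X151.671 Y16.801
M4 S856
G1 X77.389 Y109.832 F1491
G1 X112.047 Y6.677 F1491
M5
G0 X59.541 Y44.872
M4 S856
G1 X113.050 Y39.223 F1491
G1 X62.126 Y17.853 F1491
G1 X89.789 Y66.053 F1491
G1 X107.027 Y8.615 F1491
G1 X164.770 Y68.501 F1491
M5
G0 X13.753 Y6.941
M4 S856
G1 X119.763 Y73.127 F1491
M5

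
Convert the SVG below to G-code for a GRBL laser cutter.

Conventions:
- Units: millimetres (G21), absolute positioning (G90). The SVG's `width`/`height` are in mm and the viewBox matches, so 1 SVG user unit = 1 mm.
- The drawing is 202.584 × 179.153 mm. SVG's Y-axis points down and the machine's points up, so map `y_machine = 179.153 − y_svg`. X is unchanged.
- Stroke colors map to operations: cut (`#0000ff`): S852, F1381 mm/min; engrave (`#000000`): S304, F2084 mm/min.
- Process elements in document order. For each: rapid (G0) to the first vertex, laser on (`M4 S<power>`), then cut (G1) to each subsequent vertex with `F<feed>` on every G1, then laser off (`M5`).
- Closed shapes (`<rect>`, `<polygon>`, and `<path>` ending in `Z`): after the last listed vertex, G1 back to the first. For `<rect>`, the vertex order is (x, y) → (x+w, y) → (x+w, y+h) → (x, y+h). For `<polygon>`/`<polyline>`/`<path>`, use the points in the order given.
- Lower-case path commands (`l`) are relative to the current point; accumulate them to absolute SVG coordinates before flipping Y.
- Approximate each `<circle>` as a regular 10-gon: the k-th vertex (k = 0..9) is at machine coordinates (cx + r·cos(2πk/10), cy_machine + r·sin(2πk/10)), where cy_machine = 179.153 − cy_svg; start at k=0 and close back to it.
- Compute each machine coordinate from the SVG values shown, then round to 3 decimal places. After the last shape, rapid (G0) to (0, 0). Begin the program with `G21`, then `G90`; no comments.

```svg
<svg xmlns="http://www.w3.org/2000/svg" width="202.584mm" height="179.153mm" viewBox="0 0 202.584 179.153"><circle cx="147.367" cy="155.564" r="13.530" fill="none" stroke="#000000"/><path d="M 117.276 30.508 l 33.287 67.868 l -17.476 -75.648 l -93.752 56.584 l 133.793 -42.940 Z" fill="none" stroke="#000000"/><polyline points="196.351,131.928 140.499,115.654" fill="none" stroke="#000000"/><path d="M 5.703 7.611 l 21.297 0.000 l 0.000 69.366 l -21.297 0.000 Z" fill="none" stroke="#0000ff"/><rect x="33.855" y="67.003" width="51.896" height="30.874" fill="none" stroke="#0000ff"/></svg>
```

G21
G90
G0 X160.897 Y23.589
M4 S304
G1 X158.313 Y31.542 F2084
G1 X151.548 Y36.457 F2084
G1 X143.186 Y36.457 F2084
G1 X136.421 Y31.542 F2084
G1 X133.837 Y23.589 F2084
G1 X136.421 Y15.636 F2084
G1 X143.186 Y10.721 F2084
G1 X151.548 Y10.721 F2084
G1 X158.313 Y15.636 F2084
G1 X160.897 Y23.589 F2084
M5
G0 X117.276 Y148.645
M4 S304
G1 X150.563 Y80.777 F2084
G1 X133.087 Y156.425 F2084
G1 X39.335 Y99.841 F2084
G1 X173.128 Y142.781 F2084
G1 X117.276 Y148.645 F2084
M5
G0 X196.351 Y47.225
M4 S304
G1 X140.499 Y63.499 F2084
M5
G0 X5.703 Y171.542
M4 S852
G1 X27.000 Y171.542 F1381
G1 X27.000 Y102.176 F1381
G1 X5.703 Y102.176 F1381
G1 X5.703 Y171.542 F1381
M5
G0 X33.855 Y112.150
M4 S852
G1 X85.751 Y112.150 F1381
G1 X85.751 Y81.276 F1381
G1 X33.855 Y81.276 F1381
G1 X33.855 Y112.150 F1381
M5
G0 X0.000 Y0.000

Since the viewBox matches the mm dimensions, user units are millimetres directly. The only transform is the Y-flip y_m = 179.153 − y_svg.

Shape 1 is a circle drawn with `<circle>`. Its stroke #000000 means engrave at S304, F2084. After flipping Y the toolpath is (160.897,23.589) → (158.313,31.542) → (151.548,36.457) → (143.186,36.457) → (136.421,31.542) → (133.837,23.589) → (136.421,15.636) → (143.186,10.721) → (151.548,10.721) → (158.313,15.636) → (160.897,23.589), returning to the start.

Shape 2 is a closed polygon drawn with `<path>`. Its stroke #000000 means engrave at S304, F2084. After flipping Y the toolpath is (117.276,148.645) → (150.563,80.777) → (133.087,156.425) → (39.335,99.841) → (173.128,142.781) → (117.276,148.645), returning to the start.

Shape 3 is a line segment drawn with `<polyline>`. Its stroke #000000 means engrave at S304, F2084. After flipping Y the toolpath is (196.351,47.225) → (140.499,63.499).

Shape 4 is a rectangle drawn with `<path>`. Its stroke #0000ff means cut at S852, F1381. After flipping Y the toolpath is (5.703,171.542) → (27.000,171.542) → (27.000,102.176) → (5.703,102.176) → (5.703,171.542), returning to the start.

Shape 5 is a rectangle drawn with `<rect>`. Its stroke #0000ff means cut at S852, F1381. After flipping Y the toolpath is (33.855,112.150) → (85.751,112.150) → (85.751,81.276) → (33.855,81.276) → (33.855,112.150), returning to the start.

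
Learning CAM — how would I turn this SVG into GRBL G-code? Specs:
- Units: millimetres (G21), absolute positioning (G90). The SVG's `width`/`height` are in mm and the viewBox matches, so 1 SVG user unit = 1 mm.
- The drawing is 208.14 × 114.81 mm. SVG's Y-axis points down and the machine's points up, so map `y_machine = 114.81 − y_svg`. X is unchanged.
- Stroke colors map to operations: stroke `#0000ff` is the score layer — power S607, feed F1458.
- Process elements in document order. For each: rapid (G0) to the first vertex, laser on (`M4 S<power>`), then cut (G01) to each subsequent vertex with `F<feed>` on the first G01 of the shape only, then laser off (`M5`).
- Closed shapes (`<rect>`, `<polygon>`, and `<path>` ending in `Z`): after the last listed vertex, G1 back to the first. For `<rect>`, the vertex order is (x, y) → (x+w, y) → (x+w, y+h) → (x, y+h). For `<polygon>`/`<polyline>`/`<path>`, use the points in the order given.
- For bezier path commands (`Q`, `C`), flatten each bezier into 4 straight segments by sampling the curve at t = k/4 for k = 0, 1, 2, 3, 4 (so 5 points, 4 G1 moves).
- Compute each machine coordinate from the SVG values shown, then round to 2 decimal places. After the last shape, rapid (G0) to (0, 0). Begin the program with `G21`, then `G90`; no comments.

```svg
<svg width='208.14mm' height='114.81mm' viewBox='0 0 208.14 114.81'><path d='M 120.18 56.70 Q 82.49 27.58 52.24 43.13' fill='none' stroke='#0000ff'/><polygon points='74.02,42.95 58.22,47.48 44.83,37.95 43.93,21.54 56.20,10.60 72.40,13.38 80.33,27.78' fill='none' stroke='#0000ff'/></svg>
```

G21
G90
G0 X120.18 Y58.11
M4 S607
G01 X101.80 Y69.88 F1458
G01 X84.35 Y76.06
G01 X67.83 Y76.66
G01 X52.24 Y71.68
M5
G0 X74.02 Y71.86
M4 S607
G01 X58.22 Y67.33 F1458
G01 X44.83 Y76.86
G01 X43.93 Y93.27
G01 X56.20 Y104.21
G01 X72.40 Y101.43
G01 X80.33 Y87.03
G01 X74.02 Y71.86
M5
G0 X0.00 Y0.00

viewBox `0 0 208.14 114.81` with mm width/height → 1 unit = 1 mm. Flip: y_m = 114.81 − y_svg.

**Shape 1** — `<path>` quadratic bezier, stroke `#0000ff` → score (S607, F1458). Control points (SVG): P0=(120.18,56.70), P1=(82.49,27.58), P2=(52.24,43.13); sampled at t=k/4. Machine vertices: (120.18,58.11) → (101.80,69.88) → (84.35,76.06) → (67.83,76.66) → (52.24,71.68). Open path.

**Shape 2** — `<polygon>` regular polygon, stroke `#0000ff` → score (S607, F1458). Machine vertices: (74.02,71.86) → (58.22,67.33) → (44.83,76.86) → (43.93,93.27) → (56.20,104.21) → (72.40,101.43) → (80.33,87.03) → (74.02,71.86). Closed: final G1 returns to the first vertex.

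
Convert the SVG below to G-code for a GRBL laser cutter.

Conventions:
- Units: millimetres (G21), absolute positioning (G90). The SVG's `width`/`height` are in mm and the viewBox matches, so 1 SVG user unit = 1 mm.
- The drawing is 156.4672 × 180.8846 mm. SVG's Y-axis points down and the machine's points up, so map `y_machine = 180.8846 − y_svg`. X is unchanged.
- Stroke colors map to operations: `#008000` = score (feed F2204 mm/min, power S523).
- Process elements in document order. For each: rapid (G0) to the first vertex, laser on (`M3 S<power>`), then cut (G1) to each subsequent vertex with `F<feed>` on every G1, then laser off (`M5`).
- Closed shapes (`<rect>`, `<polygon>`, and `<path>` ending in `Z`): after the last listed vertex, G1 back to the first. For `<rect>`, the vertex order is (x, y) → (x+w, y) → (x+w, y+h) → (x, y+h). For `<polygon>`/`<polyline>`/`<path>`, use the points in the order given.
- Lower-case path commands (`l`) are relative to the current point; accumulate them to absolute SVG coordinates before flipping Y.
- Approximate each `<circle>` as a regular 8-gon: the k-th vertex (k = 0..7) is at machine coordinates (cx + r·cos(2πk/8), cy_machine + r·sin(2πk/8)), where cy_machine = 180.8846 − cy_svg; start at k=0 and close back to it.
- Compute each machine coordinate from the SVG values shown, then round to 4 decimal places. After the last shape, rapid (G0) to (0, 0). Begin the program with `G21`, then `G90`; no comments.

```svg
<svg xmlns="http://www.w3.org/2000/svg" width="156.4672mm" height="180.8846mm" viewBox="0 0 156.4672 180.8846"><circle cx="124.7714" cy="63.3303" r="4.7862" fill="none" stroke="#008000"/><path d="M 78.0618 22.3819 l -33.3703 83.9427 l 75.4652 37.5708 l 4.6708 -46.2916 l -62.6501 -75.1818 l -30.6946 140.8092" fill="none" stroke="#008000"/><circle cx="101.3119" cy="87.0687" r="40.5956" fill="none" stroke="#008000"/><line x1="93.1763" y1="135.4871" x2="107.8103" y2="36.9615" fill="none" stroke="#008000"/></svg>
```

G21
G90
G0 X129.5576 Y117.5543
M3 S523
G1 X128.1558 Y120.9387 F2204
G1 X124.7714 Y122.3405 F2204
G1 X121.3870 Y120.9387 F2204
G1 X119.9852 Y117.5543 F2204
G1 X121.3870 Y114.1699 F2204
G1 X124.7714 Y112.7681 F2204
G1 X128.1558 Y114.1699 F2204
G1 X129.5576 Y117.5543 F2204
M5
G0 X78.0618 Y158.5027
M3 S523
G1 X44.6915 Y74.5600 F2204
G1 X120.1567 Y36.9892 F2204
G1 X124.8275 Y83.2808 F2204
G1 X62.1774 Y158.4626 F2204
G1 X31.4828 Y17.6534 F2204
M5
G0 X141.9075 Y93.8159
M3 S523
G1 X130.0173 Y122.5213 F2204
G1 X101.3119 Y134.4115 F2204
G1 X72.6065 Y122.5213 F2204
G1 X60.7163 Y93.8159 F2204
G1 X72.6065 Y65.1105 F2204
G1 X101.3119 Y53.2203 F2204
G1 X130.0173 Y65.1105 F2204
G1 X141.9075 Y93.8159 F2204
M5
G0 X93.1763 Y45.3975
M3 S523
G1 X107.8103 Y143.9231 F2204
M5
G0 X0.0000 Y0.0000

1 u = 1 mm; y_m = 180.8846 − y.

[1] `<circle>` circle, #008000→score S523 F2204: (129.5576,117.5543) → (128.1558,120.9387) → (124.7714,122.3405) → (121.3870,120.9387) → (119.9852,117.5543) → (121.3870,114.1699) → (124.7714,112.7681) → (128.1558,114.1699) → (129.5576,117.5543) (closed)

[2] `<path>` open polyline, #008000→score S523 F2204: (78.0618,158.5027) → (44.6915,74.5600) → (120.1567,36.9892) → (124.8275,83.2808) → (62.1774,158.4626) → (31.4828,17.6534)

[3] `<circle>` circle, #008000→score S523 F2204: (141.9075,93.8159) → (130.0173,122.5213) → (101.3119,134.4115) → (72.6065,122.5213) → (60.7163,93.8159) → (72.6065,65.1105) → (101.3119,53.2203) → (130.0173,65.1105) → (141.9075,93.8159) (closed)

[4] `<line>` line segment, #008000→score S523 F2204: (93.1763,45.3975) → (107.8103,143.9231)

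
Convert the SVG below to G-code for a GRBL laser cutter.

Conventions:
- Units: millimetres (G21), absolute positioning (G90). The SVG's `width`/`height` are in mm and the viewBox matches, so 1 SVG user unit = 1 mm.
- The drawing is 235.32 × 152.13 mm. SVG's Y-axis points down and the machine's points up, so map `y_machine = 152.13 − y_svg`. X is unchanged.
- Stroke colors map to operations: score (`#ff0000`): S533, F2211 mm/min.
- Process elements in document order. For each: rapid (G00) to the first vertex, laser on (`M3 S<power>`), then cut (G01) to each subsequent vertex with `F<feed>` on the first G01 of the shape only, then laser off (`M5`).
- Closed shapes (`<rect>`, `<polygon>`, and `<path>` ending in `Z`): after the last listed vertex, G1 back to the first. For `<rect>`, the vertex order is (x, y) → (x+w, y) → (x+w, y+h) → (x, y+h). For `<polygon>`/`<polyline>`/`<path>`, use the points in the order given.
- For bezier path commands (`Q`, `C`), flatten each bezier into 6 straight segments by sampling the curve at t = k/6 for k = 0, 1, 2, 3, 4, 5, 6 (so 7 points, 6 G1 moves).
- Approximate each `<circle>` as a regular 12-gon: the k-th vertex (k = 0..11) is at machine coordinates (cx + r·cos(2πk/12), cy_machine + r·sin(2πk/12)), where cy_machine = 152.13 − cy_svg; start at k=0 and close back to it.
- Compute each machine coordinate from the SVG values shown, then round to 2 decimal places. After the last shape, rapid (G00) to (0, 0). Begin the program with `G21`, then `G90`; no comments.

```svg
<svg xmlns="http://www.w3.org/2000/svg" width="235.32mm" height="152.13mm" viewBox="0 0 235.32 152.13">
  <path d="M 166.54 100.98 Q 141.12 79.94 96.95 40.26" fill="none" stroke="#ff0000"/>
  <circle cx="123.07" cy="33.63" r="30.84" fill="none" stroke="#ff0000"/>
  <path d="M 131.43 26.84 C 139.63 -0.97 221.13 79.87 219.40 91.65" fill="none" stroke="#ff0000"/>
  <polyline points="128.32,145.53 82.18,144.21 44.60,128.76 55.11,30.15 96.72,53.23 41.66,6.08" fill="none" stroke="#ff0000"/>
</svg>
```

G21
G90
G00 X166.54 Y51.15
M3 S533
G01 X157.55 Y58.68 F2211
G01 X147.51 Y67.25
G01 X136.43 Y76.85
G01 X124.31 Y87.49
G01 X111.15 Y99.16
G01 X96.95 Y111.87
M5
G00 X153.91 Y118.50
M3 S533
G01 X149.78 Y133.92 F2211
G01 X138.49 Y145.21
G01 X123.07 Y149.34
G01 X107.65 Y145.21
G01 X96.36 Y133.92
G01 X92.23 Y118.50
G01 X96.36 Y103.08
G01 X107.65 Y91.79
G01 X123.07 Y87.66
G01 X138.49 Y91.79
G01 X149.78 Y103.08
G01 X153.91 Y118.50
M5
G00 X131.43 Y125.29
M3 S533
G01 X140.91 Y130.96 F2211
G01 X158.27 Y123.47
G01 X179.14 Y107.73
G01 X199.18 Y88.70
G01 X214.05 Y71.30
G01 X219.40 Y60.48
M5
G00 X128.32 Y6.60
M3 S533
G01 X82.18 Y7.92 F2211
G01 X44.60 Y23.37
G01 X55.11 Y121.98
G01 X96.72 Y98.90
G01 X41.66 Y146.05
M5
G00 X0.00 Y0.00

viewBox `0 0 235.32 152.13` with mm width/height → 1 unit = 1 mm. Flip: y_m = 152.13 − y_svg.

**Shape 1** — `<path>` quadratic bezier, stroke `#ff0000` → score (S533, F2211). Control points (SVG): P0=(166.54,100.98), P1=(141.12,79.94), P2=(96.95,40.26); sampled at t=k/6. Machine vertices: (166.54,51.15) → (157.55,58.68) → (147.51,67.25) → (136.43,76.85) → (124.31,87.49) → (111.15,99.16) → (96.95,111.87). Open path.

**Shape 2** — `<circle>` circle, stroke `#ff0000` → score (S533, F2211). Machine vertices: (153.91,118.50) → (149.78,133.92) → (138.49,145.21) → (123.07,149.34) → (107.65,145.21) → (96.36,133.92) → (92.23,118.50) → (96.36,103.08) → (107.65,91.79) → (123.07,87.66) → (138.49,91.79) → (149.78,103.08) → (153.91,118.50). Closed: final G1 returns to the first vertex.

**Shape 3** — `<path>` cubic bezier, stroke `#ff0000` → score (S533, F2211). Control points (SVG): P0=(131.43,26.84), P1=(139.63,-0.97), P2=(221.13,79.87), P3=(219.40,91.65); sampled at t=k/6. Machine vertices: (131.43,125.29) → (140.91,130.96) → (158.27,123.47) → (179.14,107.73) → (199.18,88.70) → (214.05,71.30) → (219.40,60.48). Open path.

**Shape 4** — `<polyline>` open polyline, stroke `#ff0000` → score (S533, F2211). Machine vertices: (128.32,6.60) → (82.18,7.92) → (44.60,23.37) → (55.11,121.98) → (96.72,98.90) → (41.66,146.05). Open path.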